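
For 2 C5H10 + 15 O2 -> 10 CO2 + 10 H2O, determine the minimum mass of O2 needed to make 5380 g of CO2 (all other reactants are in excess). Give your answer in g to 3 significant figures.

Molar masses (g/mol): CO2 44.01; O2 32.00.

5870 g

n(CO2) = 5380 / 44.01 = 122.2 mol
n(O2) = (15/10) × 122.2 = 183.3 mol
mass = 183.3 × 32.00 = 5866 g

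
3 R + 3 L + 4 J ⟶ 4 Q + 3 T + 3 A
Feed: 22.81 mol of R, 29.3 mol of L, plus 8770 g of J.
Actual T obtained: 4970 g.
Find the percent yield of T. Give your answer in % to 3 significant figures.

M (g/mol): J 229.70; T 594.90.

36.6 %

n(R) = 22.81 mol
n(L) = 29.30 mol
n(J) = 8770 / 229.70 = 38.18 mol
n/ν for R = 22.81/3 = 7.603
n/ν for L = 29.30/3 = 9.767
n/ν for J = 38.18/4 = 9.545
Smallest n/ν is R → limiting reagent.
theoretical n(T) = (3/3) × 22.81 = 22.81 mol → 13570 g
% yield = 4970 / 13570 × 100 = 36.62 %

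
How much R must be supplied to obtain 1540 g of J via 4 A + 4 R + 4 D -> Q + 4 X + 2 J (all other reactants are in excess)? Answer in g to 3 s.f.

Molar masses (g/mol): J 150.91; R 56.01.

1140 g

n(J) = 1540 / 150.91 = 10.20 mol
n(R) = (4/2) × 10.20 = 20.40 mol
mass = 20.40 × 56.01 = 1143 g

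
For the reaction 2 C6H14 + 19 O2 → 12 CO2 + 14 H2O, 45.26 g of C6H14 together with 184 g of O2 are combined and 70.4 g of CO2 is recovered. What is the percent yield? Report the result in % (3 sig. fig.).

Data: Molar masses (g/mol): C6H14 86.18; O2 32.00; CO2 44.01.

50.8 %

n(C6H14) = 45.26 / 86.18 = 0.5252 mol
n(O2) = 184.0 / 32.00 = 5.750 mol
n/ν for C6H14 = 0.5252/2 = 0.2626
n/ν for O2 = 5.750/19 = 0.3026
Smallest n/ν is C6H14 → limiting reagent.
theoretical n(CO2) = (12/2) × 0.5252 = 3.151 mol → 138.7 g
% yield = 70.4 / 138.7 × 100 = 50.76 %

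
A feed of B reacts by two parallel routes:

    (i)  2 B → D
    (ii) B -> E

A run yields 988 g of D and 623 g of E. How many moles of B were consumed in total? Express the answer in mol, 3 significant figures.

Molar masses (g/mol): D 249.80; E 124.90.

12.9 mol

n(D) = 988 / 249.80 = 3.955 mol
n(E) = 623 / 124.90 = 4.988 mol
n(B) via (i) = (2/1)×3.955 = 7.910 mol
n(B) via (ii) = (1/1)×4.988 = 4.988 mol
total n(B) = 7.910 + 4.988 = 12.90 mol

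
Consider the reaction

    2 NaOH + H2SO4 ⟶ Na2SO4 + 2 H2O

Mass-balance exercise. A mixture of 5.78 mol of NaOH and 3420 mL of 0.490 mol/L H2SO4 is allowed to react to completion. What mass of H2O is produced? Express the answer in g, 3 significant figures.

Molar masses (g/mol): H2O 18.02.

n(NaOH) = 5.780 mol
n(H2SO4) = 0.490 × 3420/1000 = 1.676 mol
n/ν → NaOH: 2.890, H2SO4: 1.676; H2SO4 is limiting.
n(H2O) = (2/1) × 1.676 = 3.352 mol
mass = 3.352 × 18.02 = 60.40 g

60.4 g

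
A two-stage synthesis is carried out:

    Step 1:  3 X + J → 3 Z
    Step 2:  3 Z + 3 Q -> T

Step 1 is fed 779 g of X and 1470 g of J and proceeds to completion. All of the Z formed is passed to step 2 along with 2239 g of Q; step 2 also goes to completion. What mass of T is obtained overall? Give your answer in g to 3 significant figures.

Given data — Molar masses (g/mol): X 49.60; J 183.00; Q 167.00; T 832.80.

3720 g

Step 1:
n(X) = 779.0 / 49.60 = 15.71 mol
n(J) = 1470 / 183.00 = 8.033 mol
n/ν for X = 15.71/3 = 5.237
n/ν for J = 8.033/1 = 8.033
Smallest n/ν is X → limiting reagent.
n(Z) produced = (3/3) × 15.71 = 15.71 mol
Step 2:
n(Z) available = 15.71 mol
n(Q) = 2239 / 167.00 = 13.41 mol
n/ν for Z = 15.71/3 = 5.237
n/ν for Q = 13.41/3 = 4.470
Smallest n/ν is Q → limiting reagent.
n(T) = (1/3) × 13.41 = 4.470 mol
mass = 4.470 × 832.80 = 3723 g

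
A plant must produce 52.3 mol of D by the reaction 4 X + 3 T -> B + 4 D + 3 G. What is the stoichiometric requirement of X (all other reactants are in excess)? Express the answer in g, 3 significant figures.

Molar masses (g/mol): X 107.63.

n(D) = 52.30 mol
n(X) = (4/4) × 52.30 = 52.30 mol
mass = 52.30 × 107.63 = 5629 g

5630 g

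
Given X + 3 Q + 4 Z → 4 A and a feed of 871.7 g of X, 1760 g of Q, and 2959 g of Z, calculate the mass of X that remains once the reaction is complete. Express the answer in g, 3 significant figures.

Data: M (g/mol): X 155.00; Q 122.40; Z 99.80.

129 g

n(X) = 871.7 / 155.00 = 5.624 mol
n(Q) = 1760 / 122.40 = 14.38 mol
n(Z) = 2959 / 99.80 = 29.65 mol
n/ν → X: 5.624, Q: 4.793, Z: 7.413; Q is limiting.
X consumed = (1/3) × 14.38 = 4.793 mol
X remaining = 5.624 − 4.793 = 0.8310 mol
mass = 0.8310 × 155.00 = 128.8 g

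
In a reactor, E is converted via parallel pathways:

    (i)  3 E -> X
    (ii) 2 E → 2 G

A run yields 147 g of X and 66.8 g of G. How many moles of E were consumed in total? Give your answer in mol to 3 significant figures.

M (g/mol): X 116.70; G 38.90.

5.50 mol

n(X) = 147 / 116.70 = 1.260 mol
n(G) = 66.8 / 38.90 = 1.717 mol
n(E) via (i) = (3/1)×1.260 = 3.780 mol
n(E) via (ii) = (2/2)×1.717 = 1.717 mol
total n(E) = 3.780 + 1.717 = 5.497 mol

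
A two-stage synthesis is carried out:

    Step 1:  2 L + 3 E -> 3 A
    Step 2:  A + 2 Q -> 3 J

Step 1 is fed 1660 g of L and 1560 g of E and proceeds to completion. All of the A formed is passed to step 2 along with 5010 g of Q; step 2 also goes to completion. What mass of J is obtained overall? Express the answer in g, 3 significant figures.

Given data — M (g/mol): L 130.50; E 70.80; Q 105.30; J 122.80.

7030 g

Step 1:
n(L) = 1660 / 130.50 = 12.72 mol
n(E) = 1560 / 70.80 = 22.03 mol
n/ν → L: 6.360, E: 7.343; L is limiting.
n(A) produced = (3/2) × 12.72 = 19.08 mol
Step 2:
n(A) available = 19.08 mol
n(Q) = 5010 / 105.30 = 47.58 mol
n/ν → A: 19.08, Q: 23.79; A is limiting.
n(J) = (3/1) × 19.08 = 57.24 mol
mass = 57.24 × 122.80 = 7029 g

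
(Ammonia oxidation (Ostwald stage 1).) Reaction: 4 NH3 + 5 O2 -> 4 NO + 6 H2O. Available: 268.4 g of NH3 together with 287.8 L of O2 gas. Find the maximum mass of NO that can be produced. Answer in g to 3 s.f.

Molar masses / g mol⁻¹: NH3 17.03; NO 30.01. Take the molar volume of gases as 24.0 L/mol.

288 g

n(NH3) = 268.4 / 17.03 = 15.76 mol
n(O2) = 287.8 / 24.0 = 11.99 mol
n/ν for NH3 = 15.76/4 = 3.940
n/ν for O2 = 11.99/5 = 2.398
Smallest n/ν is O2 → limiting reagent.
n(NO) = (4/5) × 11.99 = 9.592 mol
mass = 9.592 × 30.01 = 287.9 g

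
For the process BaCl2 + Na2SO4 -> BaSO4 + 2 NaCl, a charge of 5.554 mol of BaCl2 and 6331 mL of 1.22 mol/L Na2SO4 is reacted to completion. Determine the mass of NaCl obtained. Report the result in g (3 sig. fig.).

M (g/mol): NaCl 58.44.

n(BaCl2) = 5.554 mol
n(Na2SO4) = 1.22 × 6331/1000 = 7.724 mol
n/ν → BaCl2: 5.554, Na2SO4: 7.724; BaCl2 is limiting.
n(NaCl) = (2/1) × 5.554 = 11.11 mol
mass = 11.11 × 58.44 = 649.3 g

649 g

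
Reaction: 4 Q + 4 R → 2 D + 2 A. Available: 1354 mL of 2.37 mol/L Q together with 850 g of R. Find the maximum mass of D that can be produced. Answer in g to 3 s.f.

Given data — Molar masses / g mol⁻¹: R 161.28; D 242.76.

390 g

n(Q) = 2.37 × 1354/1000 = 3.209 mol
n(R) = 850.0 / 161.28 = 5.270 mol
n/ν for Q = 3.209/4 = 0.8023
n/ν for R = 5.270/4 = 1.318
Smallest n/ν is Q → limiting reagent.
n(D) = (2/4) × 3.209 = 1.605 mol
mass = 1.605 × 242.76 = 389.6 g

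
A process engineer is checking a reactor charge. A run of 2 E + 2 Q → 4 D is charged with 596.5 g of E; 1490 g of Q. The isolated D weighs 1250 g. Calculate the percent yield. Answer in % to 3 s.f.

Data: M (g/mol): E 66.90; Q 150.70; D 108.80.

n(E) = 596.5 / 66.90 = 8.916 mol
n(Q) = 1490 / 150.70 = 9.887 mol
n/ν for E = 8.916/2 = 4.458
n/ν for Q = 9.887/2 = 4.944
Smallest n/ν is E → limiting reagent.
theoretical n(D) = (4/2) × 8.916 = 17.83 mol → 1940 g
% yield = 1250 / 1940 × 100 = 64.43 %

64.4 %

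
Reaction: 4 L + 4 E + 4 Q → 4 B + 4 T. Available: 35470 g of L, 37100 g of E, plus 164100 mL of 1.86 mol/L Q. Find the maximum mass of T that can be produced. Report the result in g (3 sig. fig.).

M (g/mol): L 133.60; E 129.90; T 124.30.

33000 g

n(L) = 35470 / 133.60 = 265.5 mol
n(E) = 37100 / 129.90 = 285.6 mol
n(Q) = 1.86 × 164100/1000 = 305.2 mol
n/ν for L = 265.5/4 = 66.38
n/ν for E = 285.6/4 = 71.40
n/ν for Q = 305.2/4 = 76.30
Smallest n/ν is L → limiting reagent.
n(T) = (4/4) × 265.5 = 265.5 mol
mass = 265.5 × 124.30 = 33000 g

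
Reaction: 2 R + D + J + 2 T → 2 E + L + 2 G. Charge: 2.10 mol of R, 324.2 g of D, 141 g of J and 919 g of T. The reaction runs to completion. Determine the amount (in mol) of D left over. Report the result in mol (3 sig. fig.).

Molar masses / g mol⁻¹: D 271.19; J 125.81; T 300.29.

n(R) = 2.100 mol
n(D) = 324.2 / 271.19 = 1.195 mol
n(J) = 141.0 / 125.81 = 1.121 mol
n(T) = 919.0 / 300.29 = 3.060 mol
n/ν for R = 2.100/2 = 1.050
n/ν for D = 1.195/1 = 1.195
n/ν for J = 1.121/1 = 1.121
n/ν for T = 3.060/2 = 1.530
Smallest n/ν is R → limiting reagent.
D consumed = (1/2) × 2.100 = 1.050 mol
D remaining = 1.195 − 1.050 = 0.1450 mol

0.145 mol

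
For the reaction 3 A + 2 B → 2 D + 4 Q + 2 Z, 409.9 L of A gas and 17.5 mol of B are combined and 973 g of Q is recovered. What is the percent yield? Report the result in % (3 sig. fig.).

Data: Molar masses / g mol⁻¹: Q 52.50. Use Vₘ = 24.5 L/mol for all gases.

83.1 %

n(A) = 409.9 / 24.5 = 16.73 mol
n(B) = 17.50 mol
n/ν → A: 5.577, B: 8.750; A is limiting.
theoretical n(Q) = (4/3) × 16.73 = 22.31 mol → 1171 g
% yield = 973 / 1171 × 100 = 83.09 %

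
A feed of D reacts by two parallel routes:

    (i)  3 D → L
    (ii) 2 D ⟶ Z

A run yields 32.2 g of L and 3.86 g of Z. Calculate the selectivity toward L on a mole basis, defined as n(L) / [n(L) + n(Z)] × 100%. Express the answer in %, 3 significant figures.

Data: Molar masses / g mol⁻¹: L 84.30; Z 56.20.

84.8 %

n(L) = 32.2 / 84.30 = 0.3820 mol
n(Z) = 3.86 / 56.20 = 0.06868 mol
selectivity = 0.3820/(0.3820+0.06868) × 100 = 84.76 %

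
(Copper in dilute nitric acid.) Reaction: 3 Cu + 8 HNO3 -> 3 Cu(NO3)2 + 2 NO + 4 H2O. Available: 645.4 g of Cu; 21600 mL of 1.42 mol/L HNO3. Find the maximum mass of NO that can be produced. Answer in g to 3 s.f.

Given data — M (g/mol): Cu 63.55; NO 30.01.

n(Cu) = 645.4 / 63.55 = 10.16 mol
n(HNO3) = 1.42 × 21600/1000 = 30.67 mol
n/ν for Cu = 10.16/3 = 3.387
n/ν for HNO3 = 30.67/8 = 3.834
Smallest n/ν is Cu → limiting reagent.
n(NO) = (2/3) × 10.16 = 6.773 mol
mass = 6.773 × 30.01 = 203.3 g

203 g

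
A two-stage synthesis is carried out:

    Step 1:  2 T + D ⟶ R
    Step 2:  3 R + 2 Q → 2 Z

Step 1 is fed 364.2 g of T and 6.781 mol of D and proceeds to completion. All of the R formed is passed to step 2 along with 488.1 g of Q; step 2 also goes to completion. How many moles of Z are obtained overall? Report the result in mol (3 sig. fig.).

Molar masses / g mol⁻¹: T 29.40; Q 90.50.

Step 1:
n(T) = 364.2 / 29.40 = 12.39 mol
n(D) = 6.781 mol
n/ν → T: 6.195, D: 6.781; T is limiting.
n(R) produced = (1/2) × 12.39 = 6.195 mol
Step 2:
n(R) available = 6.195 mol
n(Q) = 488.1 / 90.50 = 5.393 mol
n/ν → R: 2.065, Q: 2.697; R is limiting.
n(Z) = (2/3) × 6.195 = 4.130 mol

4.13 mol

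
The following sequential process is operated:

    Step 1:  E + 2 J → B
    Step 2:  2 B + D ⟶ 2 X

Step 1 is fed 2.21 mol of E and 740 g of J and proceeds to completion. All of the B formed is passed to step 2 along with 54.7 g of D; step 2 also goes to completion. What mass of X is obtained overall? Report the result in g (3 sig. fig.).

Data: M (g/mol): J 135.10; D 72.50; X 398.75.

Step 1:
n(E) = 2.210 mol
n(J) = 740.0 / 135.10 = 5.477 mol
n/ν for E = 2.210/1 = 2.210
n/ν for J = 5.477/2 = 2.739
Smallest n/ν is E → limiting reagent.
n(B) produced = (1/1) × 2.210 = 2.210 mol
Step 2:
n(B) available = 2.210 mol
n(D) = 54.70 / 72.50 = 0.7545 mol
n/ν for B = 2.210/2 = 1.105
n/ν for D = 0.7545/1 = 0.7545
Smallest n/ν is D → limiting reagent.
n(X) = (2/1) × 0.7545 = 1.509 mol
mass = 1.509 × 398.75 = 601.7 g

602 g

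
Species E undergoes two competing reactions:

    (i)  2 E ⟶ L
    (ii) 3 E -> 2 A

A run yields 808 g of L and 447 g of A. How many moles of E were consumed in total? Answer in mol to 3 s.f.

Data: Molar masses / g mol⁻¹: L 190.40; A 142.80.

13.2 mol

n(L) = 808 / 190.40 = 4.244 mol
n(A) = 447 / 142.80 = 3.130 mol
n(E) via (i) = (2/1)×4.244 = 8.488 mol
n(E) via (ii) = (3/2)×3.130 = 4.695 mol
total n(E) = 8.488 + 4.695 = 13.18 mol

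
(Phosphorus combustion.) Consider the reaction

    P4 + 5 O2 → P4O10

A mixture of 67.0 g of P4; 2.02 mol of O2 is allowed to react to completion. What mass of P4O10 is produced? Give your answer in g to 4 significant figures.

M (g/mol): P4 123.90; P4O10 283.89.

n(P4) = 67.00 / 123.90 = 0.5408 mol
n(O2) = 2.020 mol
n/ν for P4 = 0.5408/1 = 0.5408
n/ν for O2 = 2.020/5 = 0.4040
Smallest n/ν is O2 → limiting reagent.
n(P4O10) = (1/5) × 2.020 = 0.4040 mol
mass = 0.4040 × 283.89 = 114.7 g

114.7 g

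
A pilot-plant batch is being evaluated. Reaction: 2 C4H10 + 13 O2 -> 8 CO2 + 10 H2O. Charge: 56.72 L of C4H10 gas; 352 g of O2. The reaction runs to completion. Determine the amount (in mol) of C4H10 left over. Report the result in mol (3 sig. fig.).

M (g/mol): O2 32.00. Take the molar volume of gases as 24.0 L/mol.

n(C4H10) = 56.72 / 24.0 = 2.363 mol
n(O2) = 352.0 / 32.00 = 11.00 mol
n/ν for C4H10 = 2.363/2 = 1.182
n/ν for O2 = 11.00/13 = 0.8462
Smallest n/ν is O2 → limiting reagent.
C4H10 consumed = (2/13) × 11.00 = 1.692 mol
C4H10 remaining = 2.363 − 1.692 = 0.6710 mol

0.671 mol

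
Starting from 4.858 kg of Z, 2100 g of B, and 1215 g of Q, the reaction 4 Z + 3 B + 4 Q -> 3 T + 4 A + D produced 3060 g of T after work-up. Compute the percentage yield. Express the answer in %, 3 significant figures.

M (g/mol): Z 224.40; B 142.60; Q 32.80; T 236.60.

87.8 %

n(Z) = 4.858×1000 / 224.40 = 21.65 mol
n(B) = 2100 / 142.60 = 14.73 mol
n(Q) = 1215 / 32.80 = 37.04 mol
n/ν for Z = 21.65/4 = 5.413
n/ν for B = 14.73/3 = 4.910
n/ν for Q = 37.04/4 = 9.260
Smallest n/ν is B → limiting reagent.
theoretical n(T) = (3/3) × 14.73 = 14.73 mol → 3485 g
% yield = 3060 / 3485 × 100 = 87.80 %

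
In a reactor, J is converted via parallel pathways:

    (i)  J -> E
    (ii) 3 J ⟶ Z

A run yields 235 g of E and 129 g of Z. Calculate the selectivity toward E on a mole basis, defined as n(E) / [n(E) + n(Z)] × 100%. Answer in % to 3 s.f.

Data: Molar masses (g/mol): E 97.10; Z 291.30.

n(E) = 235 / 97.10 = 2.420 mol
n(Z) = 129 / 291.30 = 0.4428 mol
selectivity = 2.420/(2.420+0.4428) × 100 = 84.53 %

84.5 %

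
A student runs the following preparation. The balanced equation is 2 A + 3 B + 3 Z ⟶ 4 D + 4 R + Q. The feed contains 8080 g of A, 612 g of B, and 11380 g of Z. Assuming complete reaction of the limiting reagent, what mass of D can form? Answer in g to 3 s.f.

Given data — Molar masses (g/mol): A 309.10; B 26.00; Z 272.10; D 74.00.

n(A) = 8080 / 309.10 = 26.14 mol
n(B) = 612.0 / 26.00 = 23.54 mol
n(Z) = 11380 / 272.10 = 41.82 mol
n/ν for A = 26.14/2 = 13.07
n/ν for B = 23.54/3 = 7.847
n/ν for Z = 41.82/3 = 13.94
Smallest n/ν is B → limiting reagent.
n(D) = (4/3) × 23.54 = 31.39 mol
mass = 31.39 × 74.00 = 2323 g

2320 g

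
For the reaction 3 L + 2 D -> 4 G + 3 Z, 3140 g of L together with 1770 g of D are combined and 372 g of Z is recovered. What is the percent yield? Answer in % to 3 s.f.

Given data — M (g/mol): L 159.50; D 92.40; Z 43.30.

43.6 %

n(L) = 3140 / 159.50 = 19.69 mol
n(D) = 1770 / 92.40 = 19.16 mol
n/ν for L = 19.69/3 = 6.563
n/ν for D = 19.16/2 = 9.580
Smallest n/ν is L → limiting reagent.
theoretical n(Z) = (3/3) × 19.69 = 19.69 mol → 852.6 g
% yield = 372 / 852.6 × 100 = 43.63 %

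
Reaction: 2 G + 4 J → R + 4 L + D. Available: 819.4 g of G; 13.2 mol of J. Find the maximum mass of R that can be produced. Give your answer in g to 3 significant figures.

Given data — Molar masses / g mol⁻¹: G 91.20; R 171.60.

566 g

n(G) = 819.4 / 91.20 = 8.985 mol
n(J) = 13.20 mol
n/ν → G: 4.493, J: 3.300; J is limiting.
n(R) = (1/4) × 13.20 = 3.300 mol
mass = 3.300 × 171.60 = 566.3 g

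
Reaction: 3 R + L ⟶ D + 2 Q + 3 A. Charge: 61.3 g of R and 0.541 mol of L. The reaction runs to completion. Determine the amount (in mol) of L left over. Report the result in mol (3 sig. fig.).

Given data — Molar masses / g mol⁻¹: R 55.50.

0.173 mol

n(R) = 61.30 / 55.50 = 1.105 mol
n(L) = 0.5410 mol
n/ν → R: 0.3683, L: 0.5410; R is limiting.
L consumed = (1/3) × 1.105 = 0.3683 mol
L remaining = 0.5410 − 0.3683 = 0.1727 mol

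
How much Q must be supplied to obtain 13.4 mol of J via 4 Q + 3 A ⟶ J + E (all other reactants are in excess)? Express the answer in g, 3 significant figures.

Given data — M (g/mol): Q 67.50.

n(J) = 13.40 mol
n(Q) = (4/1) × 13.40 = 53.60 mol
mass = 53.60 × 67.50 = 3618 g

3620 g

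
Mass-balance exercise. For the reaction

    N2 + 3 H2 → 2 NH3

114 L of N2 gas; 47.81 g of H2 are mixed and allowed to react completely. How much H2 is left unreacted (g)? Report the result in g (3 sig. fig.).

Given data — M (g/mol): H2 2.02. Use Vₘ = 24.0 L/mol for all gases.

19.0 g

n(N2) = 114.0 / 24.0 = 4.750 mol
n(H2) = 47.81 / 2.02 = 23.67 mol
n/ν for N2 = 4.750/1 = 4.750
n/ν for H2 = 23.67/3 = 7.890
Smallest n/ν is N2 → limiting reagent.
H2 consumed = (3/1) × 4.750 = 14.25 mol
H2 remaining = 23.67 − 14.25 = 9.420 mol
mass = 9.420 × 2.02 = 19.03 g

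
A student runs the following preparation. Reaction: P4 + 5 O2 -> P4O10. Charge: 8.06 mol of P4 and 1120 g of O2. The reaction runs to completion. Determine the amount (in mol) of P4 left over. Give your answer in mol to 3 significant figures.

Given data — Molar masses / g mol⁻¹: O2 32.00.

1.06 mol

n(P4) = 8.060 mol
n(O2) = 1120 / 32.00 = 35.00 mol
n/ν for P4 = 8.060/1 = 8.060
n/ν for O2 = 35.00/5 = 7.000
Smallest n/ν is O2 → limiting reagent.
P4 consumed = (1/5) × 35.00 = 7.000 mol
P4 remaining = 8.060 − 7.000 = 1.060 mol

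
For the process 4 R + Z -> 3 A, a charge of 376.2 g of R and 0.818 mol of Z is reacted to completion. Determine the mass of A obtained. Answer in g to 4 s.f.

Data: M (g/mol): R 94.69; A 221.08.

542.5 g

n(R) = 376.2 / 94.69 = 3.973 mol
n(Z) = 0.8180 mol
n/ν for R = 3.973/4 = 0.9933
n/ν for Z = 0.8180/1 = 0.8180
Smallest n/ν is Z → limiting reagent.
n(A) = (3/1) × 0.8180 = 2.454 mol
mass = 2.454 × 221.08 = 542.5 g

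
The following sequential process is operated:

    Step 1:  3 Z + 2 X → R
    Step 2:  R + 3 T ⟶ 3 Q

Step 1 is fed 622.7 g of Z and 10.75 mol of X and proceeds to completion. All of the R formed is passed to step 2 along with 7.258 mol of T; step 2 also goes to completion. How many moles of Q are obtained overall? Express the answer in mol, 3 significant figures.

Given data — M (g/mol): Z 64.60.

Step 1:
n(Z) = 622.7 / 64.60 = 9.639 mol
n(X) = 10.75 mol
n/ν for Z = 9.639/3 = 3.213
n/ν for X = 10.75/2 = 5.375
Smallest n/ν is Z → limiting reagent.
n(R) produced = (1/3) × 9.639 = 3.213 mol
Step 2:
n(R) available = 3.213 mol
n(T) = 7.258 mol
n/ν for R = 3.213/1 = 3.213
n/ν for T = 7.258/3 = 2.419
Smallest n/ν is T → limiting reagent.
n(Q) = (3/3) × 7.258 = 7.258 mol

7.26 mol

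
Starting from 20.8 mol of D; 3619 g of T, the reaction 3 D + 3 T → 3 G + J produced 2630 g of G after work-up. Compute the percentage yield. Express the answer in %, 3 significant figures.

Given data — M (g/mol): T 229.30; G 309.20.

53.9 %

n(D) = 20.80 mol
n(T) = 3619 / 229.30 = 15.78 mol
n/ν for D = 20.80/3 = 6.933
n/ν for T = 15.78/3 = 5.260
Smallest n/ν is T → limiting reagent.
theoretical n(G) = (3/3) × 15.78 = 15.78 mol → 4879 g
% yield = 2630 / 4879 × 100 = 53.90 %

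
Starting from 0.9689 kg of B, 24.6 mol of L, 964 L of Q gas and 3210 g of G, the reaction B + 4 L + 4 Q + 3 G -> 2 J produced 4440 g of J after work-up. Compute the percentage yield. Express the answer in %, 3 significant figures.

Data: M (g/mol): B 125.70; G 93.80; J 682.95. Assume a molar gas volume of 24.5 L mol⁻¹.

n(B) = 0.9689×1000 / 125.70 = 7.708 mol
n(L) = 24.60 mol
n(Q) = 964.0 / 24.5 = 39.35 mol
n(G) = 3210 / 93.80 = 34.22 mol
n/ν for B = 7.708/1 = 7.708
n/ν for L = 24.60/4 = 6.150
n/ν for Q = 39.35/4 = 9.838
n/ν for G = 34.22/3 = 11.41
Smallest n/ν is L → limiting reagent.
theoretical n(J) = (2/4) × 24.60 = 12.30 mol → 8400 g
% yield = 4440 / 8400 × 100 = 52.86 %

52.9 %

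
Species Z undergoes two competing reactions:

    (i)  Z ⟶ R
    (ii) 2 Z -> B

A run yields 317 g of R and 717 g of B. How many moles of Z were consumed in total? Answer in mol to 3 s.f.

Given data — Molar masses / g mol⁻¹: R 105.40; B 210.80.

n(R) = 317 / 105.40 = 3.008 mol
n(B) = 717 / 210.80 = 3.401 mol
n(Z) via (i) = (1/1)×3.008 = 3.008 mol
n(Z) via (ii) = (2/1)×3.401 = 6.802 mol
total n(Z) = 3.008 + 6.802 = 9.810 mol

9.81 mol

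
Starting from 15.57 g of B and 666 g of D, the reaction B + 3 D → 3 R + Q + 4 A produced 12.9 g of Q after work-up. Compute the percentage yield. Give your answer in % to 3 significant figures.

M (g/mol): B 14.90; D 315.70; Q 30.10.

n(B) = 15.57 / 14.90 = 1.045 mol
n(D) = 666.0 / 315.70 = 2.110 mol
n/ν → B: 1.045, D: 0.7033; D is limiting.
theoretical n(Q) = (1/3) × 2.110 = 0.7033 mol → 21.17 g
% yield = 12.9 / 21.17 × 100 = 60.94 %

60.9 %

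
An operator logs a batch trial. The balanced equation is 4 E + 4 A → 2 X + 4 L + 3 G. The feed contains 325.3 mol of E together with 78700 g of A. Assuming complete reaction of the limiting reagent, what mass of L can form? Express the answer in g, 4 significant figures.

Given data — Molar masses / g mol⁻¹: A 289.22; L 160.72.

n(E) = 325.3 mol
n(A) = 78700 / 289.22 = 272.1 mol
n/ν for E = 325.3/4 = 81.33
n/ν for A = 272.1/4 = 68.03
Smallest n/ν is A → limiting reagent.
n(L) = (4/4) × 272.1 = 272.1 mol
mass = 272.1 × 160.72 = 43730 g

43730 g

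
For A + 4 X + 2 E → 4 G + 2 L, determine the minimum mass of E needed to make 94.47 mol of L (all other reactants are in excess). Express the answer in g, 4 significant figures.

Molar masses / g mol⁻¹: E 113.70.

n(L) = 94.47 mol
n(E) = (2/2) × 94.47 = 94.47 mol
mass = 94.47 × 113.70 = 10740 g

10740 g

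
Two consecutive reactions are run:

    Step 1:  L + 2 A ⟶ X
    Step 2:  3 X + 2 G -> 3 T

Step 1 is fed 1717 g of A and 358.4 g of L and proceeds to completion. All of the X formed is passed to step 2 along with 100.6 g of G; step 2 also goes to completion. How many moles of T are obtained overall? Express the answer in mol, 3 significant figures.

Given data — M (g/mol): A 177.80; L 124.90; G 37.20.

Step 1:
n(A) = 1717 / 177.80 = 9.657 mol
n(L) = 358.4 / 124.90 = 2.869 mol
n/ν for A = 9.657/2 = 4.829
n/ν for L = 2.869/1 = 2.869
Smallest n/ν is L → limiting reagent.
n(X) produced = (1/1) × 2.869 = 2.869 mol
Step 2:
n(X) available = 2.869 mol
n(G) = 100.6 / 37.20 = 2.704 mol
n/ν for X = 2.869/3 = 0.9563
n/ν for G = 2.704/2 = 1.352
Smallest n/ν is X → limiting reagent.
n(T) = (3/3) × 2.869 = 2.869 mol

2.87 mol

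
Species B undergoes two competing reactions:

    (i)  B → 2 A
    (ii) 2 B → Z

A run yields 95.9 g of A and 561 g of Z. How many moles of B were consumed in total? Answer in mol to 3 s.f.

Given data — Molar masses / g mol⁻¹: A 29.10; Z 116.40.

11.3 mol

n(A) = 95.9 / 29.10 = 3.296 mol
n(Z) = 561 / 116.40 = 4.820 mol
n(B) via (i) = (1/2)×3.296 = 1.648 mol
n(B) via (ii) = (2/1)×4.820 = 9.640 mol
total n(B) = 1.648 + 9.640 = 11.29 mol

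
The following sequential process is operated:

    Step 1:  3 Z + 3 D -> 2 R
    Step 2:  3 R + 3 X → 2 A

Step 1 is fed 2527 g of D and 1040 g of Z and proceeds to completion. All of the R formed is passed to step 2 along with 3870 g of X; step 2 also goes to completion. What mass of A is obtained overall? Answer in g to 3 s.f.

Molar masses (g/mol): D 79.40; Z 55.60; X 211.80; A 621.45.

5170 g

Step 1:
n(D) = 2527 / 79.40 = 31.83 mol
n(Z) = 1040 / 55.60 = 18.71 mol
n/ν → D: 10.61, Z: 6.237; Z is limiting.
n(R) produced = (2/3) × 18.71 = 12.47 mol
Step 2:
n(R) available = 12.47 mol
n(X) = 3870 / 211.80 = 18.27 mol
n/ν → R: 4.157, X: 6.090; R is limiting.
n(A) = (2/3) × 12.47 = 8.313 mol
mass = 8.313 × 621.45 = 5166 g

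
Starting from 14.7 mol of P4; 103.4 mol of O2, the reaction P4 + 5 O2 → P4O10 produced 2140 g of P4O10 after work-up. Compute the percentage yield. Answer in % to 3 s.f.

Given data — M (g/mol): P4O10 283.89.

51.3 %

n(P4) = 14.70 mol
n(O2) = 103.4 mol
n/ν for P4 = 14.70/1 = 14.70
n/ν for O2 = 103.4/5 = 20.68
Smallest n/ν is P4 → limiting reagent.
theoretical n(P4O10) = (1/1) × 14.70 = 14.70 mol → 4173 g
% yield = 2140 / 4173 × 100 = 51.28 %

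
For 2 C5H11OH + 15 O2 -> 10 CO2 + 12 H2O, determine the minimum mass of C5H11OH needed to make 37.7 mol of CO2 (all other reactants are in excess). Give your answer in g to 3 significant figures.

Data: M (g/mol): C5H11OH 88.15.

665 g

n(CO2) = 37.70 mol
n(C5H11OH) = (2/10) × 37.70 = 7.540 mol
mass = 7.540 × 88.15 = 664.7 g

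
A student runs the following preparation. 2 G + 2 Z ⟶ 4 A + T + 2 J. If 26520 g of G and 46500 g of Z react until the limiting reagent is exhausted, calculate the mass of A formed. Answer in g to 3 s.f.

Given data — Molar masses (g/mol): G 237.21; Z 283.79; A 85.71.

19200 g

n(G) = 26520 / 237.21 = 111.8 mol
n(Z) = 46500 / 283.79 = 163.9 mol
n/ν for G = 111.8/2 = 55.90
n/ν for Z = 163.9/2 = 81.95
Smallest n/ν is G → limiting reagent.
n(A) = (4/2) × 111.8 = 223.6 mol
mass = 223.6 × 85.71 = 19160 g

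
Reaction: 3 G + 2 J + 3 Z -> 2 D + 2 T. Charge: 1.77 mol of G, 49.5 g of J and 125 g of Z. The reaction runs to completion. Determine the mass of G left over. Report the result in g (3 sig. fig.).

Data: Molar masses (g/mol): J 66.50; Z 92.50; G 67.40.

44.0 g

n(G) = 1.770 mol
n(J) = 49.50 / 66.50 = 0.7444 mol
n(Z) = 125.0 / 92.50 = 1.351 mol
n/ν → G: 0.5900, J: 0.3722, Z: 0.4503; J is limiting.
G consumed = (3/2) × 0.7444 = 1.117 mol
G remaining = 1.770 − 1.117 = 0.6530 mol
mass = 0.6530 × 67.40 = 44.01 g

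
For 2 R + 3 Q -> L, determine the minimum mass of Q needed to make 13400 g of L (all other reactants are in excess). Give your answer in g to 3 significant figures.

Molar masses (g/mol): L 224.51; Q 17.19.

n(L) = 13400 / 224.51 = 59.69 mol
n(Q) = (3/1) × 59.69 = 179.1 mol
mass = 179.1 × 17.19 = 3079 g

3080 g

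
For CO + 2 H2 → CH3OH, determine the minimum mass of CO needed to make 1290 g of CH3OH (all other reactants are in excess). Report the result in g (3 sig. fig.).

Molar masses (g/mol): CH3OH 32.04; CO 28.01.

1130 g

n(CH3OH) = 1290 / 32.04 = 40.26 mol
n(CO) = (1/1) × 40.26 = 40.26 mol
mass = 40.26 × 28.01 = 1128 g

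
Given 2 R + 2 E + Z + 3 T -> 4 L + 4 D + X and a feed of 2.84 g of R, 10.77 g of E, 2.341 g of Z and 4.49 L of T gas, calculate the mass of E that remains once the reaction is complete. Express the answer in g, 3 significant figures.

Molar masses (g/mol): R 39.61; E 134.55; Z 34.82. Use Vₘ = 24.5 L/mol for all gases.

1.12 g

n(R) = 2.840 / 39.61 = 0.07170 mol
n(E) = 10.77 / 134.55 = 0.08004 mol
n(Z) = 2.341 / 34.82 = 0.06723 mol
n(T) = 4.490 / 24.5 = 0.1833 mol
n/ν → R: 0.03585, E: 0.04002, Z: 0.06723, T: 0.06110; R is limiting.
E consumed = (2/2) × 0.07170 = 0.07170 mol
E remaining = 0.08004 − 0.07170 = 0.008340 mol
mass = 0.008340 × 134.55 = 1.122 g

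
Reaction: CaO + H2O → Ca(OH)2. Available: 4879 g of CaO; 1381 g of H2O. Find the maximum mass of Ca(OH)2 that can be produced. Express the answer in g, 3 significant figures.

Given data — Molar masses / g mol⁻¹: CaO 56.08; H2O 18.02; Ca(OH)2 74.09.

n(CaO) = 4879 / 56.08 = 87.00 mol
n(H2O) = 1381 / 18.02 = 76.64 mol
n/ν → CaO: 87.00, H2O: 76.64; H2O is limiting.
n(Ca(OH)2) = (1/1) × 76.64 = 76.64 mol
mass = 76.64 × 74.09 = 5678 g

5680 g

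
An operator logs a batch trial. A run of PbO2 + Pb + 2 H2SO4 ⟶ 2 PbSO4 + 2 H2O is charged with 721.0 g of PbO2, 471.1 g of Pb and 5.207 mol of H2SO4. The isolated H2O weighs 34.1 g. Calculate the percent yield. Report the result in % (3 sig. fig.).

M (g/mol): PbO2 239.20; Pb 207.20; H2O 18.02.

41.6 %

n(PbO2) = 721.0 / 239.20 = 3.014 mol
n(Pb) = 471.1 / 207.20 = 2.274 mol
n(H2SO4) = 5.207 mol
n/ν for PbO2 = 3.014/1 = 3.014
n/ν for Pb = 2.274/1 = 2.274
n/ν for H2SO4 = 5.207/2 = 2.604
Smallest n/ν is Pb → limiting reagent.
theoretical n(H2O) = (2/1) × 2.274 = 4.548 mol → 81.95 g
% yield = 34.1 / 81.95 × 100 = 41.61 %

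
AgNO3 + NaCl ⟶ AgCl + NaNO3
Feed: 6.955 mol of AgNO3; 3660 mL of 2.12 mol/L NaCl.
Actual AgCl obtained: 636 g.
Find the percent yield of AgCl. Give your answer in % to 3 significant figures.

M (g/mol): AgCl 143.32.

63.8 %

n(AgNO3) = 6.955 mol
n(NaCl) = 2.12 × 3660/1000 = 7.759 mol
n/ν → AgNO3: 6.955, NaCl: 7.759; AgNO3 is limiting.
theoretical n(AgCl) = (1/1) × 6.955 = 6.955 mol → 996.8 g
% yield = 636 / 996.8 × 100 = 63.80 %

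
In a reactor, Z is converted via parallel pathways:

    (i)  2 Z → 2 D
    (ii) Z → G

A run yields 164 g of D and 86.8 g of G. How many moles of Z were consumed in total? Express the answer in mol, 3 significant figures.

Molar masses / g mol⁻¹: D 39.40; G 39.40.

n(D) = 164 / 39.40 = 4.162 mol
n(G) = 86.8 / 39.40 = 2.203 mol
n(Z) via (i) = (2/2)×4.162 = 4.162 mol
n(Z) via (ii) = (1/1)×2.203 = 2.203 mol
total n(Z) = 4.162 + 2.203 = 6.365 mol

6.37 mol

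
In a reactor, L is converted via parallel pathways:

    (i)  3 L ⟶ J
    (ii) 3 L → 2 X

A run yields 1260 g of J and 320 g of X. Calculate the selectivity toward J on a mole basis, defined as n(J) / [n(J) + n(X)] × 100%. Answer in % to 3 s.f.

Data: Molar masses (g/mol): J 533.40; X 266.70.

n(J) = 1260 / 533.40 = 2.362 mol
n(X) = 320 / 266.70 = 1.200 mol
selectivity = 2.362/(2.362+1.200) × 100 = 66.31 %

66.3 %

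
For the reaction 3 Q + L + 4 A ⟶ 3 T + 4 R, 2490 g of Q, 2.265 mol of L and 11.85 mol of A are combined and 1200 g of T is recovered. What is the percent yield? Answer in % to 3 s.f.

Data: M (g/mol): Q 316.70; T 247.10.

n(Q) = 2490 / 316.70 = 7.862 mol
n(L) = 2.265 mol
n(A) = 11.85 mol
n/ν for Q = 7.862/3 = 2.621
n/ν for L = 2.265/1 = 2.265
n/ν for A = 11.85/4 = 2.963
Smallest n/ν is L → limiting reagent.
theoretical n(T) = (3/1) × 2.265 = 6.795 mol → 1679 g
% yield = 1200 / 1679 × 100 = 71.47 %

71.5 %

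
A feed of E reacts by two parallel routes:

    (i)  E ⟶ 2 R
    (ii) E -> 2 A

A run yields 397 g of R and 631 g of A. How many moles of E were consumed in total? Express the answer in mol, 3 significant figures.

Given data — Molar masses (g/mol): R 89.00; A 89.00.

n(R) = 397 / 89.00 = 4.461 mol
n(A) = 631 / 89.00 = 7.090 mol
n(E) via (i) = (1/2)×4.461 = 2.231 mol
n(E) via (ii) = (1/2)×7.090 = 3.545 mol
total n(E) = 2.231 + 3.545 = 5.776 mol

5.78 mol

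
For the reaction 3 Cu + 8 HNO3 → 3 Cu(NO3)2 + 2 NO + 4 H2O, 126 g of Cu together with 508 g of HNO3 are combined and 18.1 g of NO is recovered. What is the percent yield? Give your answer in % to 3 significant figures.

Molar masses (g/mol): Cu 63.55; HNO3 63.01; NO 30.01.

n(Cu) = 126.0 / 63.55 = 1.983 mol
n(HNO3) = 508.0 / 63.01 = 8.062 mol
n/ν for Cu = 1.983/3 = 0.6610
n/ν for HNO3 = 8.062/8 = 1.008
Smallest n/ν is Cu → limiting reagent.
theoretical n(NO) = (2/3) × 1.983 = 1.322 mol → 39.67 g
% yield = 18.1 / 39.67 × 100 = 45.63 %

45.6 %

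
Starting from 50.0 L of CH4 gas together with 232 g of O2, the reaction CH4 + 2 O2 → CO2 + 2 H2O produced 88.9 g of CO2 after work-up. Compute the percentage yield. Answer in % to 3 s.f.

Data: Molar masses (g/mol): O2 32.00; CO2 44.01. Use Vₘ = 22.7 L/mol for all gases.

n(CH4) = 50.00 / 22.7 = 2.203 mol
n(O2) = 232.0 / 32.00 = 7.250 mol
n/ν for CH4 = 2.203/1 = 2.203
n/ν for O2 = 7.250/2 = 3.625
Smallest n/ν is CH4 → limiting reagent.
theoretical n(CO2) = (1/1) × 2.203 = 2.203 mol → 96.95 g
% yield = 88.9 / 96.95 × 100 = 91.70 %

91.7 %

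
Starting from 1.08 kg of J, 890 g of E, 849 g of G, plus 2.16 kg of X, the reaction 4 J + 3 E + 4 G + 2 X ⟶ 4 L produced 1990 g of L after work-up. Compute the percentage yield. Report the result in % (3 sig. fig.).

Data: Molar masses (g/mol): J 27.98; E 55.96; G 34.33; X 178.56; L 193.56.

n(J) = 1.080×1000 / 27.98 = 38.60 mol
n(E) = 890.0 / 55.96 = 15.90 mol
n(G) = 849.0 / 34.33 = 24.73 mol
n(X) = 2.160×1000 / 178.56 = 12.10 mol
n/ν → J: 9.650, E: 5.300, G: 6.183, X: 6.050; E is limiting.
theoretical n(L) = (4/3) × 15.90 = 21.20 mol → 4103 g
% yield = 1990 / 4103 × 100 = 48.50 %

48.5 %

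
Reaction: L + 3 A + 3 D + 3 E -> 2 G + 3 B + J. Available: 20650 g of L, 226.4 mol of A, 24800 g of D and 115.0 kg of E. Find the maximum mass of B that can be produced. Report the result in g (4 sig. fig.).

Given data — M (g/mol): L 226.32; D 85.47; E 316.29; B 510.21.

115500 g

n(L) = 20650 / 226.32 = 91.24 mol
n(A) = 226.4 mol
n(D) = 24800 / 85.47 = 290.2 mol
n(E) = 115.0×1000 / 316.29 = 363.6 mol
n/ν for L = 91.24/1 = 91.24
n/ν for A = 226.4/3 = 75.47
n/ν for D = 290.2/3 = 96.73
n/ν for E = 363.6/3 = 121.2
Smallest n/ν is A → limiting reagent.
n(B) = (3/3) × 226.4 = 226.4 mol
mass = 226.4 × 510.21 = 115500 g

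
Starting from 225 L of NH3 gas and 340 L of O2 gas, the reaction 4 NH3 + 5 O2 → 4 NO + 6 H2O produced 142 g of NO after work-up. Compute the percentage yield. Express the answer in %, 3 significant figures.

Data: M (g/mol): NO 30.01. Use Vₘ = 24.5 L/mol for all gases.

51.5 %

n(NH3) = 225.0 / 24.5 = 9.184 mol
n(O2) = 340.0 / 24.5 = 13.88 mol
n/ν → NH3: 2.296, O2: 2.776; NH3 is limiting.
theoretical n(NO) = (4/4) × 9.184 = 9.184 mol → 275.6 g
% yield = 142 / 275.6 × 100 = 51.52 %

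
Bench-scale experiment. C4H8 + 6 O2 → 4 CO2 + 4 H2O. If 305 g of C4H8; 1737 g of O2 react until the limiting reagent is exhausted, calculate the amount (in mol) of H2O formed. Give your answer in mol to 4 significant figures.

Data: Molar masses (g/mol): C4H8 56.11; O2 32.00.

21.74 mol

n(C4H8) = 305.0 / 56.11 = 5.436 mol
n(O2) = 1737 / 32.00 = 54.28 mol
n/ν for C4H8 = 5.436/1 = 5.436
n/ν for O2 = 54.28/6 = 9.047
Smallest n/ν is C4H8 → limiting reagent.
n(H2O) = (4/1) × 5.436 = 21.74 mol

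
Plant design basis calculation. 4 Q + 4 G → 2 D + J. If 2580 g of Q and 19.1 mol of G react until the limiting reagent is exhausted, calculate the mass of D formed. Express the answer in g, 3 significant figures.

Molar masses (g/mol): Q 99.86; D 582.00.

n(Q) = 2580 / 99.86 = 25.84 mol
n(G) = 19.10 mol
n/ν → Q: 6.460, G: 4.775; G is limiting.
n(D) = (2/4) × 19.10 = 9.550 mol
mass = 9.550 × 582.00 = 5558 g

5560 g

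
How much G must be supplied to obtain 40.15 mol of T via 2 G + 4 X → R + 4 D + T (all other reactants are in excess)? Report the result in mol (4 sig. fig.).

n(T) = 40.15 mol
n(G) = (2/1) × 40.15 = 80.30 mol

80.30 mol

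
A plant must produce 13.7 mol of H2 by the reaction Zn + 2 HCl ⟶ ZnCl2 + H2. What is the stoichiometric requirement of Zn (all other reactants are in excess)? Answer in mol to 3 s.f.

n(H2) = 13.70 mol
n(Zn) = (1/1) × 13.70 = 13.70 mol

13.7 mol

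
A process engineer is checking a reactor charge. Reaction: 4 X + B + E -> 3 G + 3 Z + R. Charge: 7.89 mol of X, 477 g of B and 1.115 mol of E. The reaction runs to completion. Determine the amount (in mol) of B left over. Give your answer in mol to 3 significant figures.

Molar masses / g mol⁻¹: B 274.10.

n(X) = 7.890 mol
n(B) = 477.0 / 274.10 = 1.740 mol
n(E) = 1.115 mol
n/ν → X: 1.973, B: 1.740, E: 1.115; E is limiting.
B consumed = (1/1) × 1.115 = 1.115 mol
B remaining = 1.740 − 1.115 = 0.6250 mol

0.625 mol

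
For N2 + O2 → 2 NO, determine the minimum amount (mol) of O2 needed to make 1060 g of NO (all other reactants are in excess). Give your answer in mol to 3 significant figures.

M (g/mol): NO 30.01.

17.7 mol

n(NO) = 1060 / 30.01 = 35.32 mol
n(O2) = (1/2) × 35.32 = 17.66 mol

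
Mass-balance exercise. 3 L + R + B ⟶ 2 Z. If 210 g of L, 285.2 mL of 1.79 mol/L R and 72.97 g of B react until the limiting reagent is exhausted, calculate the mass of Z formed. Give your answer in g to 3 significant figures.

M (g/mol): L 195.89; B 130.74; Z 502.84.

n(L) = 210.0 / 195.89 = 1.072 mol
n(R) = 1.79 × 285.2/1000 = 0.5105 mol
n(B) = 72.97 / 130.74 = 0.5581 mol
n/ν for L = 1.072/3 = 0.3573
n/ν for R = 0.5105/1 = 0.5105
n/ν for B = 0.5581/1 = 0.5581
Smallest n/ν is L → limiting reagent.
n(Z) = (2/3) × 1.072 = 0.7147 mol
mass = 0.7147 × 502.84 = 359.4 g

359 g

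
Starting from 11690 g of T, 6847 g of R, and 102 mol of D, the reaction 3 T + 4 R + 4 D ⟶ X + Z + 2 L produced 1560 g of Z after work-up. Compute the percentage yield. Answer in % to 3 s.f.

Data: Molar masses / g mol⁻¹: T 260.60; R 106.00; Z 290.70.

n(T) = 11690 / 260.60 = 44.86 mol
n(R) = 6847 / 106.00 = 64.59 mol
n(D) = 102.0 mol
n/ν → T: 14.95, R: 16.15, D: 25.50; T is limiting.
theoretical n(Z) = (1/3) × 44.86 = 14.95 mol → 4346 g
% yield = 1560 / 4346 × 100 = 35.90 %

35.9 %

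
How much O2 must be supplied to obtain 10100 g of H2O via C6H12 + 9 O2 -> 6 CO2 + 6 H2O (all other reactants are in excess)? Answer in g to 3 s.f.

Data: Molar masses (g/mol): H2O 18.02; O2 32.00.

n(H2O) = 10100 / 18.02 = 560.5 mol
n(O2) = (9/6) × 560.5 = 840.8 mol
mass = 840.8 × 32.00 = 26910 g

26900 g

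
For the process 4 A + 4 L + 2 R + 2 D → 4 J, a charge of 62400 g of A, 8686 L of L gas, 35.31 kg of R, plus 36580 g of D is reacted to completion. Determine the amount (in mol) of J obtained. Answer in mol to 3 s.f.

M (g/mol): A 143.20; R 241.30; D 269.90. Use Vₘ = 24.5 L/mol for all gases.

271 mol

n(A) = 62400 / 143.20 = 435.8 mol
n(L) = 8686 / 24.5 = 354.5 mol
n(R) = 35.31×1000 / 241.30 = 146.3 mol
n(D) = 36580 / 269.90 = 135.5 mol
n/ν → A: 109.0, L: 88.63, R: 73.15, D: 67.75; D is limiting.
n(J) = (4/2) × 135.5 = 271.0 mol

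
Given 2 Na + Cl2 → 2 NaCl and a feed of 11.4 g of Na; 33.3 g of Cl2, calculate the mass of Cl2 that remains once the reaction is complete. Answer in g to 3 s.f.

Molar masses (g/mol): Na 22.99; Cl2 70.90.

15.7 g

n(Na) = 11.40 / 22.99 = 0.4959 mol
n(Cl2) = 33.30 / 70.90 = 0.4697 mol
n/ν → Na: 0.2480, Cl2: 0.4697; Na is limiting.
Cl2 consumed = (1/2) × 0.4959 = 0.2480 mol
Cl2 remaining = 0.4697 − 0.2480 = 0.2217 mol
mass = 0.2217 × 70.90 = 15.72 g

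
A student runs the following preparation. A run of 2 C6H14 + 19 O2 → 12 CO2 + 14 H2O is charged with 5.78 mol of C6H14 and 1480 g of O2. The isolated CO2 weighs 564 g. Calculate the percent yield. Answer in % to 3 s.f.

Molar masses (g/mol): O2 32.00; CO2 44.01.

n(C6H14) = 5.780 mol
n(O2) = 1480 / 32.00 = 46.25 mol
n/ν → C6H14: 2.890, O2: 2.434; O2 is limiting.
theoretical n(CO2) = (12/19) × 46.25 = 29.21 mol → 1286 g
% yield = 564 / 1286 × 100 = 43.86 %

43.9 %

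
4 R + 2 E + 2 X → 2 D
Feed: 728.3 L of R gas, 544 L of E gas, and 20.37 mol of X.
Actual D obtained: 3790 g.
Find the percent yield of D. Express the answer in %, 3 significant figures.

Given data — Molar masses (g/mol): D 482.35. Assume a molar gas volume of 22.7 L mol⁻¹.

n(R) = 728.3 / 22.7 = 32.08 mol
n(E) = 544.0 / 22.7 = 23.96 mol
n(X) = 20.37 mol
n/ν → R: 8.020, E: 11.98, X: 10.19; R is limiting.
theoretical n(D) = (2/4) × 32.08 = 16.04 mol → 7737 g
% yield = 3790 / 7737 × 100 = 48.99 %

49.0 %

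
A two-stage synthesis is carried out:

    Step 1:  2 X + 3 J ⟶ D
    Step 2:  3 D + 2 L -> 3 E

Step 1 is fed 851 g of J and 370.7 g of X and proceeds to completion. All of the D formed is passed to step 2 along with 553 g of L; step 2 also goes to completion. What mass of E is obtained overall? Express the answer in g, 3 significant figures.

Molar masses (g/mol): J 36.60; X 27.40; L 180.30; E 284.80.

1310 g

Step 1:
n(J) = 851.0 / 36.60 = 23.25 mol
n(X) = 370.7 / 27.40 = 13.53 mol
n/ν for J = 23.25/3 = 7.750
n/ν for X = 13.53/2 = 6.765
Smallest n/ν is X → limiting reagent.
n(D) produced = (1/2) × 13.53 = 6.765 mol
Step 2:
n(D) available = 6.765 mol
n(L) = 553.0 / 180.30 = 3.067 mol
n/ν for D = 6.765/3 = 2.255
n/ν for L = 3.067/2 = 1.534
Smallest n/ν is L → limiting reagent.
n(E) = (3/2) × 3.067 = 4.601 mol
mass = 4.601 × 284.80 = 1310 g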